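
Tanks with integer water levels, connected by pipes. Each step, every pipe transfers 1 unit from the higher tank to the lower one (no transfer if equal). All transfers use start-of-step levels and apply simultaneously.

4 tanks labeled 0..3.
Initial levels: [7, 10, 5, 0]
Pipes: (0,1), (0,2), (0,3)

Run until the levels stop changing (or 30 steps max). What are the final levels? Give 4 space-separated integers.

Answer: 7 5 5 5

Derivation:
Step 1: flows [1->0,0->2,0->3] -> levels [6 9 6 1]
Step 2: flows [1->0,0=2,0->3] -> levels [6 8 6 2]
Step 3: flows [1->0,0=2,0->3] -> levels [6 7 6 3]
Step 4: flows [1->0,0=2,0->3] -> levels [6 6 6 4]
Step 5: flows [0=1,0=2,0->3] -> levels [5 6 6 5]
Step 6: flows [1->0,2->0,0=3] -> levels [7 5 5 5]
Step 7: flows [0->1,0->2,0->3] -> levels [4 6 6 6]
Step 8: flows [1->0,2->0,3->0] -> levels [7 5 5 5]
  -> period-2 cycle: step 8 state = step 6 state; never stabilizes
  -> state at step 30: (30-6) mod 2 = 0, same as step 6 -> [7 5 5 5]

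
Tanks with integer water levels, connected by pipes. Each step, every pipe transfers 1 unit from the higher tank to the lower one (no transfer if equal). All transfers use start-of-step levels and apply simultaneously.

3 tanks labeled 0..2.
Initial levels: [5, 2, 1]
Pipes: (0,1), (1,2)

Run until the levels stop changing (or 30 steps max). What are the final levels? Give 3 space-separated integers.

Answer: 2 4 2

Derivation:
Step 1: flows [0->1,1->2] -> levels [4 2 2]
Step 2: flows [0->1,1=2] -> levels [3 3 2]
Step 3: flows [0=1,1->2] -> levels [3 2 3]
Step 4: flows [0->1,2->1] -> levels [2 4 2]
Step 5: flows [1->0,1->2] -> levels [3 2 3]
  -> period-2 cycle: step 5 state = step 3 state; never stabilizes
  -> state at step 30: (30-3) mod 2 = 1, same as step 4 -> [2 4 2]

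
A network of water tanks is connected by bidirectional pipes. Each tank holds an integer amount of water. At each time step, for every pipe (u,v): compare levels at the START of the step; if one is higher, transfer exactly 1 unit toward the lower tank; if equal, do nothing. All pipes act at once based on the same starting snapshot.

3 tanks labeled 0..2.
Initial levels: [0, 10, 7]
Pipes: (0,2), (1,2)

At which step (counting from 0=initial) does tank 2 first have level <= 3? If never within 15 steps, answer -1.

Answer: -1

Derivation:
Step 1: flows [2->0,1->2] -> levels [1 9 7]
Step 2: flows [2->0,1->2] -> levels [2 8 7]
Step 3: flows [2->0,1->2] -> levels [3 7 7]
Step 4: flows [2->0,1=2] -> levels [4 7 6]
Step 5: flows [2->0,1->2] -> levels [5 6 6]
Step 6: flows [2->0,1=2] -> levels [6 6 5]
Step 7: flows [0->2,1->2] -> levels [5 5 7]
Step 8: flows [2->0,2->1] -> levels [6 6 5]
  -> period-2 cycle (repeats step 6); tank 2 never drops to <=3
Tank 2 never reaches <=3 within 15 steps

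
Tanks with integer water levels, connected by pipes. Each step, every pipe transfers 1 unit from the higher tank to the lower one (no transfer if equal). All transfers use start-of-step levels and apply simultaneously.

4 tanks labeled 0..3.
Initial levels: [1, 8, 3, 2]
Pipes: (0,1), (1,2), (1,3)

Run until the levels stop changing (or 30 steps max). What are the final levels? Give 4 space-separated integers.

Answer: 3 2 5 4

Derivation:
Step 1: flows [1->0,1->2,1->3] -> levels [2 5 4 3]
Step 2: flows [1->0,1->2,1->3] -> levels [3 2 5 4]
Step 3: flows [0->1,2->1,3->1] -> levels [2 5 4 3]
  -> period-2 cycle: step 3 state = step 1 state; never stabilizes
  -> state at step 30: (30-1) mod 2 = 1, same as step 2 -> [3 2 5 4]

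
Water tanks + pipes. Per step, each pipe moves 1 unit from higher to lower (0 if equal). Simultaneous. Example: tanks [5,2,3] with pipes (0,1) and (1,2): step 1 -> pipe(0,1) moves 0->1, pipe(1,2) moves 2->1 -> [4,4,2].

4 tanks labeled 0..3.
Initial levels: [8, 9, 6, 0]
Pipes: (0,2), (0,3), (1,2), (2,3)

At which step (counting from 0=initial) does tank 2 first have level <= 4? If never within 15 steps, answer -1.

Step 1: flows [0->2,0->3,1->2,2->3] -> levels [6 8 7 2]
Step 2: flows [2->0,0->3,1->2,2->3] -> levels [6 7 6 4]
Step 3: flows [0=2,0->3,1->2,2->3] -> levels [5 6 6 6]
Step 4: flows [2->0,3->0,1=2,2=3] -> levels [7 6 5 5]
Step 5: flows [0->2,0->3,1->2,2=3] -> levels [5 5 7 6]
Step 6: flows [2->0,3->0,2->1,2->3] -> levels [7 6 4 6]
Tank 2 first reaches <=4 at step 6

Answer: 6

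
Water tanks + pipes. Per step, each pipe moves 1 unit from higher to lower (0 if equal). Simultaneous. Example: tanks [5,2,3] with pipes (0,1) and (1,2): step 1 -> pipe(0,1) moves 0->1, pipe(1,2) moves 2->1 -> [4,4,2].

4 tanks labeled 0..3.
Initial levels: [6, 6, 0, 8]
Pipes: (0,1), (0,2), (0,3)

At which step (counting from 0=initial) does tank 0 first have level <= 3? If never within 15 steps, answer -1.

Step 1: flows [0=1,0->2,3->0] -> levels [6 6 1 7]
Step 2: flows [0=1,0->2,3->0] -> levels [6 6 2 6]
Step 3: flows [0=1,0->2,0=3] -> levels [5 6 3 6]
Step 4: flows [1->0,0->2,3->0] -> levels [6 5 4 5]
Step 5: flows [0->1,0->2,0->3] -> levels [3 6 5 6]
Tank 0 first reaches <=3 at step 5

Answer: 5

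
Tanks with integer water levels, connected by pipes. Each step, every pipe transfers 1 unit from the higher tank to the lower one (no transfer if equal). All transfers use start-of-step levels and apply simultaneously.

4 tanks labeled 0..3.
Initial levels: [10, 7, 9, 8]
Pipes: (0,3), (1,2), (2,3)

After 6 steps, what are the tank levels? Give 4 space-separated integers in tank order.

Answer: 10 7 9 8

Derivation:
Step 1: flows [0->3,2->1,2->3] -> levels [9 8 7 10]
Step 2: flows [3->0,1->2,3->2] -> levels [10 7 9 8]
  -> period-2 cycle: step 2 state = step 0 state
  -> state at step 6: (6-0) mod 2 = 0, same as step 0 -> [10 7 9 8]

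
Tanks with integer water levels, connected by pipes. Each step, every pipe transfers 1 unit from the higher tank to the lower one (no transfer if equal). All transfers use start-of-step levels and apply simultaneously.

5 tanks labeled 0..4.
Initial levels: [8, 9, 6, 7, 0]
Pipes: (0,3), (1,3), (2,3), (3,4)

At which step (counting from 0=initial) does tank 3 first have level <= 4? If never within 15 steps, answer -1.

Answer: 5

Derivation:
Step 1: flows [0->3,1->3,3->2,3->4] -> levels [7 8 7 7 1]
Step 2: flows [0=3,1->3,2=3,3->4] -> levels [7 7 7 7 2]
Step 3: flows [0=3,1=3,2=3,3->4] -> levels [7 7 7 6 3]
Step 4: flows [0->3,1->3,2->3,3->4] -> levels [6 6 6 8 4]
Step 5: flows [3->0,3->1,3->2,3->4] -> levels [7 7 7 4 5]
Tank 3 first reaches <=4 at step 5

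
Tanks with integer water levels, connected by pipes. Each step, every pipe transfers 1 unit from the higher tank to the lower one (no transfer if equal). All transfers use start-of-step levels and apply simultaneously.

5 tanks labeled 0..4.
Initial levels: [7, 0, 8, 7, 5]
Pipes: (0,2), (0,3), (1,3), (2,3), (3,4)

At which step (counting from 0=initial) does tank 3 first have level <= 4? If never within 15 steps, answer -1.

Answer: 6

Derivation:
Step 1: flows [2->0,0=3,3->1,2->3,3->4] -> levels [8 1 6 6 6]
Step 2: flows [0->2,0->3,3->1,2=3,3=4] -> levels [6 2 7 6 6]
Step 3: flows [2->0,0=3,3->1,2->3,3=4] -> levels [7 3 5 6 6]
Step 4: flows [0->2,0->3,3->1,3->2,3=4] -> levels [5 4 7 5 6]
Step 5: flows [2->0,0=3,3->1,2->3,4->3] -> levels [6 5 5 6 5]
Step 6: flows [0->2,0=3,3->1,3->2,3->4] -> levels [5 6 7 3 6]
Tank 3 first reaches <=4 at step 6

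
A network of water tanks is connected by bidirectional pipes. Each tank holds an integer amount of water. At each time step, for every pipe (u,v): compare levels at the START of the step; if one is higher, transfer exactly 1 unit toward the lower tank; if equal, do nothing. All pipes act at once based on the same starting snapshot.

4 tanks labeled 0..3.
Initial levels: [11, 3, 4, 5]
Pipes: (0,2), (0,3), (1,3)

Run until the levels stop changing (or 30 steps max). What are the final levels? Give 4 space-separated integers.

Answer: 7 6 6 4

Derivation:
Step 1: flows [0->2,0->3,3->1] -> levels [9 4 5 5]
Step 2: flows [0->2,0->3,3->1] -> levels [7 5 6 5]
Step 3: flows [0->2,0->3,1=3] -> levels [5 5 7 6]
Step 4: flows [2->0,3->0,3->1] -> levels [7 6 6 4]
Step 5: flows [0->2,0->3,1->3] -> levels [5 5 7 6]
  -> period-2 cycle: step 5 state = step 3 state; never stabilizes
  -> state at step 30: (30-3) mod 2 = 1, same as step 4 -> [7 6 6 4]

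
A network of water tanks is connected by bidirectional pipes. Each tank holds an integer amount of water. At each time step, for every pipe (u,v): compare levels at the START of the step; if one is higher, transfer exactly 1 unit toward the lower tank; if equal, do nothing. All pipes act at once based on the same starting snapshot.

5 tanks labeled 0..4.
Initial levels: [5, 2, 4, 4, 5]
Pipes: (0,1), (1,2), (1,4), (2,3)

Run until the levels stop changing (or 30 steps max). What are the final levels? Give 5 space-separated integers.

Step 1: flows [0->1,2->1,4->1,2=3] -> levels [4 5 3 4 4]
Step 2: flows [1->0,1->2,1->4,3->2] -> levels [5 2 5 3 5]
Step 3: flows [0->1,2->1,4->1,2->3] -> levels [4 5 3 4 4]
  -> period-2 cycle: step 3 state = step 1 state; never stabilizes
  -> state at step 30: (30-1) mod 2 = 1, same as step 2 -> [5 2 5 3 5]

Answer: 5 2 5 3 5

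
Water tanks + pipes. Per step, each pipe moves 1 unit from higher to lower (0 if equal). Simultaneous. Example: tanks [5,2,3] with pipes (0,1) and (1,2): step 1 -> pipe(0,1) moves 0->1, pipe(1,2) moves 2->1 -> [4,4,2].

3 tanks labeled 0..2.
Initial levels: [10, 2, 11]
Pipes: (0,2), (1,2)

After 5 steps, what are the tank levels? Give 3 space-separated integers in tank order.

Step 1: flows [2->0,2->1] -> levels [11 3 9]
Step 2: flows [0->2,2->1] -> levels [10 4 9]
Step 3: flows [0->2,2->1] -> levels [9 5 9]
Step 4: flows [0=2,2->1] -> levels [9 6 8]
Step 5: flows [0->2,2->1] -> levels [8 7 8]

Answer: 8 7 8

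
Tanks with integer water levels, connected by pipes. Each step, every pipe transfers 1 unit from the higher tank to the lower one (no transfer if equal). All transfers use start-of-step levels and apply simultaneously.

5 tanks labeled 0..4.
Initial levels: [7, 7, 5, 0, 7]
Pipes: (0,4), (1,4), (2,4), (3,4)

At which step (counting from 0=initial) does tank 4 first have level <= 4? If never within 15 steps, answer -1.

Answer: 3

Derivation:
Step 1: flows [0=4,1=4,4->2,4->3] -> levels [7 7 6 1 5]
Step 2: flows [0->4,1->4,2->4,4->3] -> levels [6 6 5 2 7]
Step 3: flows [4->0,4->1,4->2,4->3] -> levels [7 7 6 3 3]
Tank 4 first reaches <=4 at step 3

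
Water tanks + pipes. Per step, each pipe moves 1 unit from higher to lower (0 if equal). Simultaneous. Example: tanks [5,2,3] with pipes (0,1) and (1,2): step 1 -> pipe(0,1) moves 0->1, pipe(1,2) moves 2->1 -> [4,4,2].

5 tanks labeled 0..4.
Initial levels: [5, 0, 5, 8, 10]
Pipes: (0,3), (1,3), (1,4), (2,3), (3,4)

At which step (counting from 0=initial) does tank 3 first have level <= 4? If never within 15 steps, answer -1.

Step 1: flows [3->0,3->1,4->1,3->2,4->3] -> levels [6 2 6 6 8]
Step 2: flows [0=3,3->1,4->1,2=3,4->3] -> levels [6 4 6 6 6]
Step 3: flows [0=3,3->1,4->1,2=3,3=4] -> levels [6 6 6 5 5]
Step 4: flows [0->3,1->3,1->4,2->3,3=4] -> levels [5 4 5 8 6]
Step 5: flows [3->0,3->1,4->1,3->2,3->4] -> levels [6 6 6 4 6]
Tank 3 first reaches <=4 at step 5

Answer: 5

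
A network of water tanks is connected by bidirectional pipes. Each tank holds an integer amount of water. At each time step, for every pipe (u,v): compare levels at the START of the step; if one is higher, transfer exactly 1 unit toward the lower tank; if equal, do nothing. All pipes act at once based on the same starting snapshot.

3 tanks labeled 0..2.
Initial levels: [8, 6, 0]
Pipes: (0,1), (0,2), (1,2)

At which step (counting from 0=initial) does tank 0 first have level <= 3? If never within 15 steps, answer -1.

Answer: -1

Derivation:
Step 1: flows [0->1,0->2,1->2] -> levels [6 6 2]
Step 2: flows [0=1,0->2,1->2] -> levels [5 5 4]
Step 3: flows [0=1,0->2,1->2] -> levels [4 4 6]
Step 4: flows [0=1,2->0,2->1] -> levels [5 5 4]
  -> period-2 cycle (repeats step 2); tank 0 never drops to <=3
Tank 0 never reaches <=3 within 15 steps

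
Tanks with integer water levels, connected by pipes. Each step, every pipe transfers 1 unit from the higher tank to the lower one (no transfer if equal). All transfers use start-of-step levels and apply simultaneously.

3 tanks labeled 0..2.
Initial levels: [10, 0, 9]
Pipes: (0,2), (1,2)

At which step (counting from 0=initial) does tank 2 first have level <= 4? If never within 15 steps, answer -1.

Answer: -1

Derivation:
Step 1: flows [0->2,2->1] -> levels [9 1 9]
Step 2: flows [0=2,2->1] -> levels [9 2 8]
Step 3: flows [0->2,2->1] -> levels [8 3 8]
Step 4: flows [0=2,2->1] -> levels [8 4 7]
Step 5: flows [0->2,2->1] -> levels [7 5 7]
Step 6: flows [0=2,2->1] -> levels [7 6 6]
Step 7: flows [0->2,1=2] -> levels [6 6 7]
Step 8: flows [2->0,2->1] -> levels [7 7 5]
Step 9: flows [0->2,1->2] -> levels [6 6 7]
  -> period-2 cycle (repeats step 7); tank 2 never drops to <=4
Tank 2 never reaches <=4 within 15 steps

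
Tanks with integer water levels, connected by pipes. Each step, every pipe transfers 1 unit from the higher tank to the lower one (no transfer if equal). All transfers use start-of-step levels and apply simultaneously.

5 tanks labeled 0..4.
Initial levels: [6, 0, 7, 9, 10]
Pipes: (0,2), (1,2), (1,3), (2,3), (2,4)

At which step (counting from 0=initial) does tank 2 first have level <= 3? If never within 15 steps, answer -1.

Answer: -1

Derivation:
Step 1: flows [2->0,2->1,3->1,3->2,4->2] -> levels [7 2 7 7 9]
Step 2: flows [0=2,2->1,3->1,2=3,4->2] -> levels [7 4 7 6 8]
Step 3: flows [0=2,2->1,3->1,2->3,4->2] -> levels [7 6 6 6 7]
Step 4: flows [0->2,1=2,1=3,2=3,4->2] -> levels [6 6 8 6 6]
Step 5: flows [2->0,2->1,1=3,2->3,2->4] -> levels [7 7 4 7 7]
Step 6: flows [0->2,1->2,1=3,3->2,4->2] -> levels [6 6 8 6 6]
  -> period-2 cycle (repeats step 4); tank 2 never drops to <=3
Tank 2 never reaches <=3 within 15 steps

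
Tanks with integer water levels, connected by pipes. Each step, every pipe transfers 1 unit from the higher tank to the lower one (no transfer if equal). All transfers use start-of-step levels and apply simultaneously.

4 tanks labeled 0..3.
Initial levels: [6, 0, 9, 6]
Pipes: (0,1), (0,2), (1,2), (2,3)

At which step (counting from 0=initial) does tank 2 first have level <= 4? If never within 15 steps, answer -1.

Answer: 3

Derivation:
Step 1: flows [0->1,2->0,2->1,2->3] -> levels [6 2 6 7]
Step 2: flows [0->1,0=2,2->1,3->2] -> levels [5 4 6 6]
Step 3: flows [0->1,2->0,2->1,2=3] -> levels [5 6 4 6]
Tank 2 first reaches <=4 at step 3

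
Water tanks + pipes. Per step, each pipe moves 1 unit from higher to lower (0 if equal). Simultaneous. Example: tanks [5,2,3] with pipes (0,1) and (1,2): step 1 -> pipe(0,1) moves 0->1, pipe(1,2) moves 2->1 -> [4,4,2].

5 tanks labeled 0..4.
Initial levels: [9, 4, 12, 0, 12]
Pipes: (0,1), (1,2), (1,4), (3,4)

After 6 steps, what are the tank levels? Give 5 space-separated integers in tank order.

Step 1: flows [0->1,2->1,4->1,4->3] -> levels [8 7 11 1 10]
Step 2: flows [0->1,2->1,4->1,4->3] -> levels [7 10 10 2 8]
Step 3: flows [1->0,1=2,1->4,4->3] -> levels [8 8 10 3 8]
Step 4: flows [0=1,2->1,1=4,4->3] -> levels [8 9 9 4 7]
Step 5: flows [1->0,1=2,1->4,4->3] -> levels [9 7 9 5 7]
Step 6: flows [0->1,2->1,1=4,4->3] -> levels [8 9 8 6 6]

Answer: 8 9 8 6 6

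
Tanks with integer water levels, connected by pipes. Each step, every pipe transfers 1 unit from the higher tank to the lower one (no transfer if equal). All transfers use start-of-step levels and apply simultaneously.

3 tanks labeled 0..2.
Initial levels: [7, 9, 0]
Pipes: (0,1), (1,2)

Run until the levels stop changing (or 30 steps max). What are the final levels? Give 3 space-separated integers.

Answer: 5 6 5

Derivation:
Step 1: flows [1->0,1->2] -> levels [8 7 1]
Step 2: flows [0->1,1->2] -> levels [7 7 2]
Step 3: flows [0=1,1->2] -> levels [7 6 3]
Step 4: flows [0->1,1->2] -> levels [6 6 4]
Step 5: flows [0=1,1->2] -> levels [6 5 5]
Step 6: flows [0->1,1=2] -> levels [5 6 5]
Step 7: flows [1->0,1->2] -> levels [6 4 6]
Step 8: flows [0->1,2->1] -> levels [5 6 5]
  -> period-2 cycle: step 8 state = step 6 state; never stabilizes
  -> state at step 30: (30-6) mod 2 = 0, same as step 6 -> [5 6 5]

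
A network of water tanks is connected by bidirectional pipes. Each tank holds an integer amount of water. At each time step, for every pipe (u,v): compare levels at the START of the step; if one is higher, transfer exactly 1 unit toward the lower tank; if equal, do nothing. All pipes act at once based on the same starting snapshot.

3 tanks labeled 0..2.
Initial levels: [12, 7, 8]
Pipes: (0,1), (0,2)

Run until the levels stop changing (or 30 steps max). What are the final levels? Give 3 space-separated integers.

Answer: 8 9 10

Derivation:
Step 1: flows [0->1,0->2] -> levels [10 8 9]
Step 2: flows [0->1,0->2] -> levels [8 9 10]
Step 3: flows [1->0,2->0] -> levels [10 8 9]
  -> period-2 cycle: step 3 state = step 1 state; never stabilizes
  -> state at step 30: (30-1) mod 2 = 1, same as step 2 -> [8 9 10]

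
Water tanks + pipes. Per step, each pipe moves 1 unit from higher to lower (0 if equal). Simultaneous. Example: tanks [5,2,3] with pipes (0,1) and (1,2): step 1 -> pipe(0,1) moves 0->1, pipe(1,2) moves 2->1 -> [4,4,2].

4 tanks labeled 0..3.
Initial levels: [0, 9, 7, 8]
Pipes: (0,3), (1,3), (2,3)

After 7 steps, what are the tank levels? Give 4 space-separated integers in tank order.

Step 1: flows [3->0,1->3,3->2] -> levels [1 8 8 7]
Step 2: flows [3->0,1->3,2->3] -> levels [2 7 7 8]
Step 3: flows [3->0,3->1,3->2] -> levels [3 8 8 5]
Step 4: flows [3->0,1->3,2->3] -> levels [4 7 7 6]
Step 5: flows [3->0,1->3,2->3] -> levels [5 6 6 7]
Step 6: flows [3->0,3->1,3->2] -> levels [6 7 7 4]
Step 7: flows [0->3,1->3,2->3] -> levels [5 6 6 7]

Answer: 5 6 6 7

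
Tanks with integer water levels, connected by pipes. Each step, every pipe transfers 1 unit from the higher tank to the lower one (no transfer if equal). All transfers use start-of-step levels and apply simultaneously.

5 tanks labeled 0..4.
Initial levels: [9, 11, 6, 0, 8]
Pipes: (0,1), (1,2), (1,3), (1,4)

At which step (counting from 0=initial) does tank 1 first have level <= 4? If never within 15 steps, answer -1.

Answer: 7

Derivation:
Step 1: flows [1->0,1->2,1->3,1->4] -> levels [10 7 7 1 9]
Step 2: flows [0->1,1=2,1->3,4->1] -> levels [9 8 7 2 8]
Step 3: flows [0->1,1->2,1->3,1=4] -> levels [8 7 8 3 8]
Step 4: flows [0->1,2->1,1->3,4->1] -> levels [7 9 7 4 7]
Step 5: flows [1->0,1->2,1->3,1->4] -> levels [8 5 8 5 8]
Step 6: flows [0->1,2->1,1=3,4->1] -> levels [7 8 7 5 7]
Step 7: flows [1->0,1->2,1->3,1->4] -> levels [8 4 8 6 8]
Tank 1 first reaches <=4 at step 7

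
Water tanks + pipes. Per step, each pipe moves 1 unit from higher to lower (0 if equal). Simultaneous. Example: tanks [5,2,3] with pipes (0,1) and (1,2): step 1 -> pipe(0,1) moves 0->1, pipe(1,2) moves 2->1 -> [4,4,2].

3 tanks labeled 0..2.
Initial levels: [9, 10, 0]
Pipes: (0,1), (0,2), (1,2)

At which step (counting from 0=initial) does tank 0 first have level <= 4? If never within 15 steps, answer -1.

Step 1: flows [1->0,0->2,1->2] -> levels [9 8 2]
Step 2: flows [0->1,0->2,1->2] -> levels [7 8 4]
Step 3: flows [1->0,0->2,1->2] -> levels [7 6 6]
Step 4: flows [0->1,0->2,1=2] -> levels [5 7 7]
Step 5: flows [1->0,2->0,1=2] -> levels [7 6 6]
  -> period-2 cycle (repeats step 3); tank 0 never drops to <=4
Tank 0 never reaches <=4 within 15 steps

Answer: -1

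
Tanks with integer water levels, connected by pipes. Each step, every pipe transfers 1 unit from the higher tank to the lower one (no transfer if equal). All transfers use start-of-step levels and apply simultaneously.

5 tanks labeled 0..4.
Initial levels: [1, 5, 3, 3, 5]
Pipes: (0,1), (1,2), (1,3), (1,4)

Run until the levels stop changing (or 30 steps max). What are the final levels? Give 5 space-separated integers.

Answer: 2 5 3 3 4

Derivation:
Step 1: flows [1->0,1->2,1->3,1=4] -> levels [2 2 4 4 5]
Step 2: flows [0=1,2->1,3->1,4->1] -> levels [2 5 3 3 4]
Step 3: flows [1->0,1->2,1->3,1->4] -> levels [3 1 4 4 5]
Step 4: flows [0->1,2->1,3->1,4->1] -> levels [2 5 3 3 4]
  -> period-2 cycle: step 4 state = step 2 state; never stabilizes
  -> state at step 30: (30-2) mod 2 = 0, same as step 2 -> [2 5 3 3 4]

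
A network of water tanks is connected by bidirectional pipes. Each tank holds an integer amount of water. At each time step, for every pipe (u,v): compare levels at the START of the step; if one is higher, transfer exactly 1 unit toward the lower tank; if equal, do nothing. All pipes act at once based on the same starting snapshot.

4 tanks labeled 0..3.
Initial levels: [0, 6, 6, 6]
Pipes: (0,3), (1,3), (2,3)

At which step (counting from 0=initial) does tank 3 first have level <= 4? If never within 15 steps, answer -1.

Step 1: flows [3->0,1=3,2=3] -> levels [1 6 6 5]
Step 2: flows [3->0,1->3,2->3] -> levels [2 5 5 6]
Step 3: flows [3->0,3->1,3->2] -> levels [3 6 6 3]
Tank 3 first reaches <=4 at step 3

Answer: 3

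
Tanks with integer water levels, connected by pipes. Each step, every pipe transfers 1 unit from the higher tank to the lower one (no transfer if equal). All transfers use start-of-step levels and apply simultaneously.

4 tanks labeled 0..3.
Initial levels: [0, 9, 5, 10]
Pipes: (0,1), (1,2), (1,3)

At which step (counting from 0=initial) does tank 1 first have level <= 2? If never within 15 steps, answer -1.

Step 1: flows [1->0,1->2,3->1] -> levels [1 8 6 9]
Step 2: flows [1->0,1->2,3->1] -> levels [2 7 7 8]
Step 3: flows [1->0,1=2,3->1] -> levels [3 7 7 7]
Step 4: flows [1->0,1=2,1=3] -> levels [4 6 7 7]
Step 5: flows [1->0,2->1,3->1] -> levels [5 7 6 6]
Step 6: flows [1->0,1->2,1->3] -> levels [6 4 7 7]
Step 7: flows [0->1,2->1,3->1] -> levels [5 7 6 6]
  -> period-2 cycle (repeats step 5); tank 1 never drops to <=2
Tank 1 never reaches <=2 within 15 steps

Answer: -1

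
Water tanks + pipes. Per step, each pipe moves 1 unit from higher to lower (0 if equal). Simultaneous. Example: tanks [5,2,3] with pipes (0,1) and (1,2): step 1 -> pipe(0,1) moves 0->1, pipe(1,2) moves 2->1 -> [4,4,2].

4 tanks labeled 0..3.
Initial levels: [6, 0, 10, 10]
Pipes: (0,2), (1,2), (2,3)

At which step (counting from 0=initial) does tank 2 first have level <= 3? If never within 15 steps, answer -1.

Answer: -1

Derivation:
Step 1: flows [2->0,2->1,2=3] -> levels [7 1 8 10]
Step 2: flows [2->0,2->1,3->2] -> levels [8 2 7 9]
Step 3: flows [0->2,2->1,3->2] -> levels [7 3 8 8]
Step 4: flows [2->0,2->1,2=3] -> levels [8 4 6 8]
Step 5: flows [0->2,2->1,3->2] -> levels [7 5 7 7]
Step 6: flows [0=2,2->1,2=3] -> levels [7 6 6 7]
Step 7: flows [0->2,1=2,3->2] -> levels [6 6 8 6]
Step 8: flows [2->0,2->1,2->3] -> levels [7 7 5 7]
Step 9: flows [0->2,1->2,3->2] -> levels [6 6 8 6]
  -> period-2 cycle (repeats step 7); tank 2 never drops to <=3
Tank 2 never reaches <=3 within 15 steps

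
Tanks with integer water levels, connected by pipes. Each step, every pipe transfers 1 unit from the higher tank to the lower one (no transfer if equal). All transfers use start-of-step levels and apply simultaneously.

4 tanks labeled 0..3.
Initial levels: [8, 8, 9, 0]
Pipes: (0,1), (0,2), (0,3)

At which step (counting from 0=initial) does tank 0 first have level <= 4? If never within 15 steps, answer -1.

Step 1: flows [0=1,2->0,0->3] -> levels [8 8 8 1]
Step 2: flows [0=1,0=2,0->3] -> levels [7 8 8 2]
Step 3: flows [1->0,2->0,0->3] -> levels [8 7 7 3]
Step 4: flows [0->1,0->2,0->3] -> levels [5 8 8 4]
Step 5: flows [1->0,2->0,0->3] -> levels [6 7 7 5]
Step 6: flows [1->0,2->0,0->3] -> levels [7 6 6 6]
Step 7: flows [0->1,0->2,0->3] -> levels [4 7 7 7]
Tank 0 first reaches <=4 at step 7

Answer: 7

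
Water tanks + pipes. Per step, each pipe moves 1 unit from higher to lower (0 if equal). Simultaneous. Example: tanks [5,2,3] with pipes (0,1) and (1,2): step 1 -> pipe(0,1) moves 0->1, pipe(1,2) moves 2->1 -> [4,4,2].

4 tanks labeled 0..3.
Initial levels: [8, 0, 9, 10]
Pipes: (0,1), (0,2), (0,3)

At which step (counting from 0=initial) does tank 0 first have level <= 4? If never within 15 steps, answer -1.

Step 1: flows [0->1,2->0,3->0] -> levels [9 1 8 9]
Step 2: flows [0->1,0->2,0=3] -> levels [7 2 9 9]
Step 3: flows [0->1,2->0,3->0] -> levels [8 3 8 8]
Step 4: flows [0->1,0=2,0=3] -> levels [7 4 8 8]
Step 5: flows [0->1,2->0,3->0] -> levels [8 5 7 7]
Step 6: flows [0->1,0->2,0->3] -> levels [5 6 8 8]
Step 7: flows [1->0,2->0,3->0] -> levels [8 5 7 7]
  -> period-2 cycle (repeats step 5); tank 0 never drops to <=4
Tank 0 never reaches <=4 within 15 steps

Answer: -1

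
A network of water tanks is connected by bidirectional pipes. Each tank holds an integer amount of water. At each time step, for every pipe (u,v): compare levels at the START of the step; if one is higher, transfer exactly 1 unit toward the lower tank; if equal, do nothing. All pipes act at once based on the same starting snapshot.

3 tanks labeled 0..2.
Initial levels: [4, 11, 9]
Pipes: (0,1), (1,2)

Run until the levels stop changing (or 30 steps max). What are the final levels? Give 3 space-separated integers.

Step 1: flows [1->0,1->2] -> levels [5 9 10]
Step 2: flows [1->0,2->1] -> levels [6 9 9]
Step 3: flows [1->0,1=2] -> levels [7 8 9]
Step 4: flows [1->0,2->1] -> levels [8 8 8]
Step 5: flows [0=1,1=2] -> levels [8 8 8]
  -> stable (no change)

Answer: 8 8 8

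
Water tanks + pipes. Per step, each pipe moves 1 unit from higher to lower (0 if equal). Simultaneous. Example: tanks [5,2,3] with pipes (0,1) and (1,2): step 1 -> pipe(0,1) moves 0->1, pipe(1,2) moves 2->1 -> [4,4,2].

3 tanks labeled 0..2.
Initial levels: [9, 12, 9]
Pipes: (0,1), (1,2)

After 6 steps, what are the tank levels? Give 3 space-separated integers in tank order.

Answer: 10 10 10

Derivation:
Step 1: flows [1->0,1->2] -> levels [10 10 10]
Step 2: flows [0=1,1=2] -> levels [10 10 10]
  -> stable; steps 3..6 unchanged -> [10 10 10]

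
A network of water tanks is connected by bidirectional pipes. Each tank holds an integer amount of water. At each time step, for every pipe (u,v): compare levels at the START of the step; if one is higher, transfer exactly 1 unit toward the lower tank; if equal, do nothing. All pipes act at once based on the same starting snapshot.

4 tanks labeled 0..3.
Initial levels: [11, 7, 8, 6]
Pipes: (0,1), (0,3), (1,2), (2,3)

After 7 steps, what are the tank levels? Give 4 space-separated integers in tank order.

Step 1: flows [0->1,0->3,2->1,2->3] -> levels [9 9 6 8]
Step 2: flows [0=1,0->3,1->2,3->2] -> levels [8 8 8 8]
Step 3: flows [0=1,0=3,1=2,2=3] -> levels [8 8 8 8]
  -> stable; steps 4..7 unchanged -> [8 8 8 8]

Answer: 8 8 8 8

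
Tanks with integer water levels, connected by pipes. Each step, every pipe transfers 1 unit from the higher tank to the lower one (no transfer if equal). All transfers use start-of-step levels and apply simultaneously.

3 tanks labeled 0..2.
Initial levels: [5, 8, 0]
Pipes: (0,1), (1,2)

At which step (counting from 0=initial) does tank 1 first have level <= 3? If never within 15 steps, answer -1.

Step 1: flows [1->0,1->2] -> levels [6 6 1]
Step 2: flows [0=1,1->2] -> levels [6 5 2]
Step 3: flows [0->1,1->2] -> levels [5 5 3]
Step 4: flows [0=1,1->2] -> levels [5 4 4]
Step 5: flows [0->1,1=2] -> levels [4 5 4]
Step 6: flows [1->0,1->2] -> levels [5 3 5]
Tank 1 first reaches <=3 at step 6

Answer: 6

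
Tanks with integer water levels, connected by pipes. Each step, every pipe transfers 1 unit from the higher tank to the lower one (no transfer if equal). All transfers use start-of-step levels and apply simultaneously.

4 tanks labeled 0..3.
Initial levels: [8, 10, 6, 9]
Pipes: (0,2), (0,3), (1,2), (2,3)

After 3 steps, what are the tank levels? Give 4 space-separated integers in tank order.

Step 1: flows [0->2,3->0,1->2,3->2] -> levels [8 9 9 7]
Step 2: flows [2->0,0->3,1=2,2->3] -> levels [8 9 7 9]
Step 3: flows [0->2,3->0,1->2,3->2] -> levels [8 8 10 7]

Answer: 8 8 10 7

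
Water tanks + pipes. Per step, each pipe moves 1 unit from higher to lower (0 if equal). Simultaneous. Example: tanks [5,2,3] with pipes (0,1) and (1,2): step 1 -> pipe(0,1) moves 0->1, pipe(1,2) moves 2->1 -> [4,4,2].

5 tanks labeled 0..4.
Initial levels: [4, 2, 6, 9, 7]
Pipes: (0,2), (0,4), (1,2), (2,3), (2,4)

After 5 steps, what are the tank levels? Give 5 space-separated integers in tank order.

Step 1: flows [2->0,4->0,2->1,3->2,4->2] -> levels [6 3 6 8 5]
Step 2: flows [0=2,0->4,2->1,3->2,2->4] -> levels [5 4 5 7 7]
Step 3: flows [0=2,4->0,2->1,3->2,4->2] -> levels [6 5 6 6 5]
Step 4: flows [0=2,0->4,2->1,2=3,2->4] -> levels [5 6 4 6 7]
Step 5: flows [0->2,4->0,1->2,3->2,4->2] -> levels [5 5 8 5 5]

Answer: 5 5 8 5 5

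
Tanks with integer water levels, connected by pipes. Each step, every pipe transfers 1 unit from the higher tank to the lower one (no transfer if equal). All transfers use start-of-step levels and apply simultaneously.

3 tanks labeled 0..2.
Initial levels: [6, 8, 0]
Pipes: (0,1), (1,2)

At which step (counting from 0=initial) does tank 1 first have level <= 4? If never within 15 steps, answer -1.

Answer: 5

Derivation:
Step 1: flows [1->0,1->2] -> levels [7 6 1]
Step 2: flows [0->1,1->2] -> levels [6 6 2]
Step 3: flows [0=1,1->2] -> levels [6 5 3]
Step 4: flows [0->1,1->2] -> levels [5 5 4]
Step 5: flows [0=1,1->2] -> levels [5 4 5]
Tank 1 first reaches <=4 at step 5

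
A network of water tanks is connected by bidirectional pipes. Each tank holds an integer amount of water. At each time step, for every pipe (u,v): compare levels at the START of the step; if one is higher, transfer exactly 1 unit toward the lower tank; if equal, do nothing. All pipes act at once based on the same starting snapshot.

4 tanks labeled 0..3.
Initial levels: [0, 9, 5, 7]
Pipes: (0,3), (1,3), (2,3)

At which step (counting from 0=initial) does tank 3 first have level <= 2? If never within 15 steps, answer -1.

Step 1: flows [3->0,1->3,3->2] -> levels [1 8 6 6]
Step 2: flows [3->0,1->3,2=3] -> levels [2 7 6 6]
Step 3: flows [3->0,1->3,2=3] -> levels [3 6 6 6]
Step 4: flows [3->0,1=3,2=3] -> levels [4 6 6 5]
Step 5: flows [3->0,1->3,2->3] -> levels [5 5 5 6]
Step 6: flows [3->0,3->1,3->2] -> levels [6 6 6 3]
Step 7: flows [0->3,1->3,2->3] -> levels [5 5 5 6]
  -> period-2 cycle (repeats step 5); tank 3 never drops to <=2
Tank 3 never reaches <=2 within 15 steps

Answer: -1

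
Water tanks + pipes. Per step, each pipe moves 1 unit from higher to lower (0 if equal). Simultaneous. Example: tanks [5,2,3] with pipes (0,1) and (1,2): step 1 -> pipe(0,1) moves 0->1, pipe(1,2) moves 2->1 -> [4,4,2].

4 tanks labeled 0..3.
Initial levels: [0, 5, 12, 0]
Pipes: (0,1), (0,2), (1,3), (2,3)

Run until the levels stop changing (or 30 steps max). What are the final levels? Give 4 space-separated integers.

Answer: 3 5 6 3

Derivation:
Step 1: flows [1->0,2->0,1->3,2->3] -> levels [2 3 10 2]
Step 2: flows [1->0,2->0,1->3,2->3] -> levels [4 1 8 4]
Step 3: flows [0->1,2->0,3->1,2->3] -> levels [4 3 6 4]
Step 4: flows [0->1,2->0,3->1,2->3] -> levels [4 5 4 4]
Step 5: flows [1->0,0=2,1->3,2=3] -> levels [5 3 4 5]
Step 6: flows [0->1,0->2,3->1,3->2] -> levels [3 5 6 3]
Step 7: flows [1->0,2->0,1->3,2->3] -> levels [5 3 4 5]
  -> period-2 cycle: step 7 state = step 5 state; never stabilizes
  -> state at step 30: (30-5) mod 2 = 1, same as step 6 -> [3 5 6 3]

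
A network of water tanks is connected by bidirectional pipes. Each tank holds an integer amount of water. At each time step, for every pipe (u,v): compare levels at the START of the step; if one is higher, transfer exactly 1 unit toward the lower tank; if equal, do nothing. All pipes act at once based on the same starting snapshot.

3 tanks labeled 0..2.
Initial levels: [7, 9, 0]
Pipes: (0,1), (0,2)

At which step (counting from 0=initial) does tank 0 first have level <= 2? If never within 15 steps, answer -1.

Answer: -1

Derivation:
Step 1: flows [1->0,0->2] -> levels [7 8 1]
Step 2: flows [1->0,0->2] -> levels [7 7 2]
Step 3: flows [0=1,0->2] -> levels [6 7 3]
Step 4: flows [1->0,0->2] -> levels [6 6 4]
Step 5: flows [0=1,0->2] -> levels [5 6 5]
Step 6: flows [1->0,0=2] -> levels [6 5 5]
Step 7: flows [0->1,0->2] -> levels [4 6 6]
Step 8: flows [1->0,2->0] -> levels [6 5 5]
  -> period-2 cycle (repeats step 6); tank 0 never drops to <=2
Tank 0 never reaches <=2 within 15 steps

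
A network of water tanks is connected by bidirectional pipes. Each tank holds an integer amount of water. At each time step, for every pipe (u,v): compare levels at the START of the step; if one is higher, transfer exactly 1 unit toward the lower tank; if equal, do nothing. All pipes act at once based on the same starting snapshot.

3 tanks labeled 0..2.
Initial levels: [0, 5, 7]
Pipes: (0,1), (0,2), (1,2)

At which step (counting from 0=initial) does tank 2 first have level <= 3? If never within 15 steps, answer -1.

Step 1: flows [1->0,2->0,2->1] -> levels [2 5 5]
Step 2: flows [1->0,2->0,1=2] -> levels [4 4 4]
Step 3: flows [0=1,0=2,1=2] -> levels [4 4 4]
  -> stable; tank 2 stays at 4 > 3
Tank 2 never reaches <=3 within 15 steps

Answer: -1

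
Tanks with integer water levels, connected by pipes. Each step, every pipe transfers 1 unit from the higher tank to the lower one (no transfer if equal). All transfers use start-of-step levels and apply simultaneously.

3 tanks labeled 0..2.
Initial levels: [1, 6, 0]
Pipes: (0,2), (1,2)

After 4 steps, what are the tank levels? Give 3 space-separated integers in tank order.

Step 1: flows [0->2,1->2] -> levels [0 5 2]
Step 2: flows [2->0,1->2] -> levels [1 4 2]
Step 3: flows [2->0,1->2] -> levels [2 3 2]
Step 4: flows [0=2,1->2] -> levels [2 2 3]

Answer: 2 2 3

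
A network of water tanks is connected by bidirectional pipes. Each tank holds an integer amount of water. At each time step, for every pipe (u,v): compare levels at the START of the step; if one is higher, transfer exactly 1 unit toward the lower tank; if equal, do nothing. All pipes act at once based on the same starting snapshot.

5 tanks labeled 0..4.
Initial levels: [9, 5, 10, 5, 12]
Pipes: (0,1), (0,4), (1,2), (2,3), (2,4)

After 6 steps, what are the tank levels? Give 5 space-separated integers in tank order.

Step 1: flows [0->1,4->0,2->1,2->3,4->2] -> levels [9 7 9 6 10]
Step 2: flows [0->1,4->0,2->1,2->3,4->2] -> levels [9 9 8 7 8]
Step 3: flows [0=1,0->4,1->2,2->3,2=4] -> levels [8 8 8 8 9]
Step 4: flows [0=1,4->0,1=2,2=3,4->2] -> levels [9 8 9 8 7]
Step 5: flows [0->1,0->4,2->1,2->3,2->4] -> levels [7 10 6 9 9]
Step 6: flows [1->0,4->0,1->2,3->2,4->2] -> levels [9 8 9 8 7]

Answer: 9 8 9 8 7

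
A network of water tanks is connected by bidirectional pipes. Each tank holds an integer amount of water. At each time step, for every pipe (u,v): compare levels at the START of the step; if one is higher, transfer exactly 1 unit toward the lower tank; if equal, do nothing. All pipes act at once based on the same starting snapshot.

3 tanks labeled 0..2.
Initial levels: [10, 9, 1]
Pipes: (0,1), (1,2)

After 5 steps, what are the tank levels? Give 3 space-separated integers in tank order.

Step 1: flows [0->1,1->2] -> levels [9 9 2]
Step 2: flows [0=1,1->2] -> levels [9 8 3]
Step 3: flows [0->1,1->2] -> levels [8 8 4]
Step 4: flows [0=1,1->2] -> levels [8 7 5]
Step 5: flows [0->1,1->2] -> levels [7 7 6]

Answer: 7 7 6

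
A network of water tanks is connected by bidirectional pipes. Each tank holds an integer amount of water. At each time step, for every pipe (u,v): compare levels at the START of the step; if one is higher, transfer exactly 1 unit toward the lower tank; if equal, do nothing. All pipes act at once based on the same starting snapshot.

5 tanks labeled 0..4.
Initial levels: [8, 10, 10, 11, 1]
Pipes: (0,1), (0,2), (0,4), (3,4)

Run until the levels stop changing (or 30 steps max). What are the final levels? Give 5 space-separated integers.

Step 1: flows [1->0,2->0,0->4,3->4] -> levels [9 9 9 10 3]
Step 2: flows [0=1,0=2,0->4,3->4] -> levels [8 9 9 9 5]
Step 3: flows [1->0,2->0,0->4,3->4] -> levels [9 8 8 8 7]
Step 4: flows [0->1,0->2,0->4,3->4] -> levels [6 9 9 7 9]
Step 5: flows [1->0,2->0,4->0,4->3] -> levels [9 8 8 8 7]
  -> period-2 cycle: step 5 state = step 3 state; never stabilizes
  -> state at step 30: (30-3) mod 2 = 1, same as step 4 -> [6 9 9 7 9]

Answer: 6 9 9 7 9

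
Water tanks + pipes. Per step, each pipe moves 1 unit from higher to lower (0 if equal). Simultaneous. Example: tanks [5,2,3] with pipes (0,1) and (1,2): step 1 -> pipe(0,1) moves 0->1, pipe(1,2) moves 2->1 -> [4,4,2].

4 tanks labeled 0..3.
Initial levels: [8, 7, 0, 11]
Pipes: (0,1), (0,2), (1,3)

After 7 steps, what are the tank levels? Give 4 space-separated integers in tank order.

Answer: 7 6 6 7

Derivation:
Step 1: flows [0->1,0->2,3->1] -> levels [6 9 1 10]
Step 2: flows [1->0,0->2,3->1] -> levels [6 9 2 9]
Step 3: flows [1->0,0->2,1=3] -> levels [6 8 3 9]
Step 4: flows [1->0,0->2,3->1] -> levels [6 8 4 8]
Step 5: flows [1->0,0->2,1=3] -> levels [6 7 5 8]
Step 6: flows [1->0,0->2,3->1] -> levels [6 7 6 7]
Step 7: flows [1->0,0=2,1=3] -> levels [7 6 6 7]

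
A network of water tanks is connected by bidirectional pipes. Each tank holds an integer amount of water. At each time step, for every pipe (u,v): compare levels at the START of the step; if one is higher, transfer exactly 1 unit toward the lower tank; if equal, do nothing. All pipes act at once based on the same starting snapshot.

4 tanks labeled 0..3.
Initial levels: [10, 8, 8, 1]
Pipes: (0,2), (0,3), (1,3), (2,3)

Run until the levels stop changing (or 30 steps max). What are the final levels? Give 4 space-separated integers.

Answer: 6 6 6 9

Derivation:
Step 1: flows [0->2,0->3,1->3,2->3] -> levels [8 7 8 4]
Step 2: flows [0=2,0->3,1->3,2->3] -> levels [7 6 7 7]
Step 3: flows [0=2,0=3,3->1,2=3] -> levels [7 7 7 6]
Step 4: flows [0=2,0->3,1->3,2->3] -> levels [6 6 6 9]
Step 5: flows [0=2,3->0,3->1,3->2] -> levels [7 7 7 6]
  -> period-2 cycle: step 5 state = step 3 state; never stabilizes
  -> state at step 30: (30-3) mod 2 = 1, same as step 4 -> [6 6 6 9]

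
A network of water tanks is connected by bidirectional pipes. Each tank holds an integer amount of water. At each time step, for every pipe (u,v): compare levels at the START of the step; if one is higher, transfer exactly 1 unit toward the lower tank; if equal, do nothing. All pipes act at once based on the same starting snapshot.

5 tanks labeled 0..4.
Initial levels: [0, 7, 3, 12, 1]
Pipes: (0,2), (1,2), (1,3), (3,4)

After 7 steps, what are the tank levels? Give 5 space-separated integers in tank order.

Step 1: flows [2->0,1->2,3->1,3->4] -> levels [1 7 3 10 2]
Step 2: flows [2->0,1->2,3->1,3->4] -> levels [2 7 3 8 3]
Step 3: flows [2->0,1->2,3->1,3->4] -> levels [3 7 3 6 4]
Step 4: flows [0=2,1->2,1->3,3->4] -> levels [3 5 4 6 5]
Step 5: flows [2->0,1->2,3->1,3->4] -> levels [4 5 4 4 6]
Step 6: flows [0=2,1->2,1->3,4->3] -> levels [4 3 5 6 5]
Step 7: flows [2->0,2->1,3->1,3->4] -> levels [5 5 3 4 6]

Answer: 5 5 3 4 6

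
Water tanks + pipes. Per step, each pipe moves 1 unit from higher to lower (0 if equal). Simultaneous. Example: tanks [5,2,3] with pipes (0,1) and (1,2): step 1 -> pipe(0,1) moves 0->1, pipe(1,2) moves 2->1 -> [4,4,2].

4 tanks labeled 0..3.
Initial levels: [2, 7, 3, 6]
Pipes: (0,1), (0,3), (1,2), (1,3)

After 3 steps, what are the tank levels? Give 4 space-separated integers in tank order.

Answer: 4 3 5 6

Derivation:
Step 1: flows [1->0,3->0,1->2,1->3] -> levels [4 4 4 6]
Step 2: flows [0=1,3->0,1=2,3->1] -> levels [5 5 4 4]
Step 3: flows [0=1,0->3,1->2,1->3] -> levels [4 3 5 6]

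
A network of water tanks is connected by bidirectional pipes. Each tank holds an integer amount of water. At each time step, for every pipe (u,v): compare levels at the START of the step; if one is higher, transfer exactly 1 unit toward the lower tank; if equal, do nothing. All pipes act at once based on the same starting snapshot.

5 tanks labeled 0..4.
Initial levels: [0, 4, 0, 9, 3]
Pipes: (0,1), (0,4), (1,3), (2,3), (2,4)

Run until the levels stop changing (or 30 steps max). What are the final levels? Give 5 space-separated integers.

Step 1: flows [1->0,4->0,3->1,3->2,4->2] -> levels [2 4 2 7 1]
Step 2: flows [1->0,0->4,3->1,3->2,2->4] -> levels [2 4 2 5 3]
Step 3: flows [1->0,4->0,3->1,3->2,4->2] -> levels [4 4 4 3 1]
Step 4: flows [0=1,0->4,1->3,2->3,2->4] -> levels [3 3 2 5 3]
Step 5: flows [0=1,0=4,3->1,3->2,4->2] -> levels [3 4 4 3 2]
Step 6: flows [1->0,0->4,1->3,2->3,2->4] -> levels [3 2 2 5 4]
Step 7: flows [0->1,4->0,3->1,3->2,4->2] -> levels [3 4 4 3 2]
  -> period-2 cycle: step 7 state = step 5 state; never stabilizes
  -> state at step 30: (30-5) mod 2 = 1, same as step 6 -> [3 2 2 5 4]

Answer: 3 2 2 5 4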